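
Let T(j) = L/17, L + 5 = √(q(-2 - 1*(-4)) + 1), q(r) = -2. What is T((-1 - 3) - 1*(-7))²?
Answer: (5 - I)²/289 ≈ 0.083045 - 0.034602*I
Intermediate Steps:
L = -5 + I (L = -5 + √(-2 + 1) = -5 + √(-1) = -5 + I ≈ -5.0 + 1.0*I)
T(j) = -5/17 + I/17 (T(j) = (-5 + I)/17 = (-5 + I)*(1/17) = -5/17 + I/17)
T((-1 - 3) - 1*(-7))² = (-5/17 + I/17)²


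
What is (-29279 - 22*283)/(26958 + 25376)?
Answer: -35505/52334 ≈ -0.67843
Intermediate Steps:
(-29279 - 22*283)/(26958 + 25376) = (-29279 - 6226)/52334 = -35505*1/52334 = -35505/52334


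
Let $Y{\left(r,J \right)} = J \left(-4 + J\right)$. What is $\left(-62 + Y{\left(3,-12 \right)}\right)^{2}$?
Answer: $16900$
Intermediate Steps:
$\left(-62 + Y{\left(3,-12 \right)}\right)^{2} = \left(-62 - 12 \left(-4 - 12\right)\right)^{2} = \left(-62 - -192\right)^{2} = \left(-62 + 192\right)^{2} = 130^{2} = 16900$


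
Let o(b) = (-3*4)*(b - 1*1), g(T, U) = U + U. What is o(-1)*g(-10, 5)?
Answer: 240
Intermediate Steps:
g(T, U) = 2*U
o(b) = 12 - 12*b (o(b) = -12*(b - 1) = -12*(-1 + b) = 12 - 12*b)
o(-1)*g(-10, 5) = (12 - 12*(-1))*(2*5) = (12 + 12)*10 = 24*10 = 240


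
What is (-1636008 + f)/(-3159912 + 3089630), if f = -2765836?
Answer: 2200922/35141 ≈ 62.631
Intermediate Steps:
(-1636008 + f)/(-3159912 + 3089630) = (-1636008 - 2765836)/(-3159912 + 3089630) = -4401844/(-70282) = -4401844*(-1/70282) = 2200922/35141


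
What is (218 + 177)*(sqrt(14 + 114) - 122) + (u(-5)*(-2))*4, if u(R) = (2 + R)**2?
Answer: -48262 + 3160*sqrt(2) ≈ -43793.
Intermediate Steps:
(218 + 177)*(sqrt(14 + 114) - 122) + (u(-5)*(-2))*4 = (218 + 177)*(sqrt(14 + 114) - 122) + ((2 - 5)**2*(-2))*4 = 395*(sqrt(128) - 122) + ((-3)**2*(-2))*4 = 395*(8*sqrt(2) - 122) + (9*(-2))*4 = 395*(-122 + 8*sqrt(2)) - 18*4 = (-48190 + 3160*sqrt(2)) - 72 = -48262 + 3160*sqrt(2)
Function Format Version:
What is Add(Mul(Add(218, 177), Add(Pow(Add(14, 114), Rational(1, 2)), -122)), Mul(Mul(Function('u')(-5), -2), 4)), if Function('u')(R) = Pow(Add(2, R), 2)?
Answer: Add(-48262, Mul(3160, Pow(2, Rational(1, 2)))) ≈ -43793.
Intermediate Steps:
Add(Mul(Add(218, 177), Add(Pow(Add(14, 114), Rational(1, 2)), -122)), Mul(Mul(Function('u')(-5), -2), 4)) = Add(Mul(Add(218, 177), Add(Pow(Add(14, 114), Rational(1, 2)), -122)), Mul(Mul(Pow(Add(2, -5), 2), -2), 4)) = Add(Mul(395, Add(Pow(128, Rational(1, 2)), -122)), Mul(Mul(Pow(-3, 2), -2), 4)) = Add(Mul(395, Add(Mul(8, Pow(2, Rational(1, 2))), -122)), Mul(Mul(9, -2), 4)) = Add(Mul(395, Add(-122, Mul(8, Pow(2, Rational(1, 2))))), Mul(-18, 4)) = Add(Add(-48190, Mul(3160, Pow(2, Rational(1, 2)))), -72) = Add(-48262, Mul(3160, Pow(2, Rational(1, 2))))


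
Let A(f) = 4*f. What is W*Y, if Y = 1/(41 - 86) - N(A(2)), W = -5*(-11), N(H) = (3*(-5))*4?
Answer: 29689/9 ≈ 3298.8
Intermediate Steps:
N(H) = -60 (N(H) = -15*4 = -60)
W = 55
Y = 2699/45 (Y = 1/(41 - 86) - 1*(-60) = 1/(-45) + 60 = -1/45 + 60 = 2699/45 ≈ 59.978)
W*Y = 55*(2699/45) = 29689/9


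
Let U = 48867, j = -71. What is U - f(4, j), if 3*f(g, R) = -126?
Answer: 48909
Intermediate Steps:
f(g, R) = -42 (f(g, R) = (⅓)*(-126) = -42)
U - f(4, j) = 48867 - 1*(-42) = 48867 + 42 = 48909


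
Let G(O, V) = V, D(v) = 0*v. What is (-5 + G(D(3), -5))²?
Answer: 100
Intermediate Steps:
D(v) = 0
(-5 + G(D(3), -5))² = (-5 - 5)² = (-10)² = 100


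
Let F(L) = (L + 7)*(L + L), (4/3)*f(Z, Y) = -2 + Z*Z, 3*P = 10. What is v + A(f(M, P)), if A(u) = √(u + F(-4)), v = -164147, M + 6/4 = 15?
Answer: -164147 + √1779/4 ≈ -1.6414e+5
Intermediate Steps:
M = 27/2 (M = -3/2 + 15 = 27/2 ≈ 13.500)
P = 10/3 (P = (⅓)*10 = 10/3 ≈ 3.3333)
f(Z, Y) = -3/2 + 3*Z²/4 (f(Z, Y) = 3*(-2 + Z*Z)/4 = 3*(-2 + Z²)/4 = -3/2 + 3*Z²/4)
F(L) = 2*L*(7 + L) (F(L) = (7 + L)*(2*L) = 2*L*(7 + L))
A(u) = √(-24 + u) (A(u) = √(u + 2*(-4)*(7 - 4)) = √(u + 2*(-4)*3) = √(u - 24) = √(-24 + u))
v + A(f(M, P)) = -164147 + √(-24 + (-3/2 + 3*(27/2)²/4)) = -164147 + √(-24 + (-3/2 + (¾)*(729/4))) = -164147 + √(-24 + (-3/2 + 2187/16)) = -164147 + √(-24 + 2163/16) = -164147 + √(1779/16) = -164147 + √1779/4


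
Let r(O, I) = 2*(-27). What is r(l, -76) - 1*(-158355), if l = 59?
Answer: 158301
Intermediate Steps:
r(O, I) = -54
r(l, -76) - 1*(-158355) = -54 - 1*(-158355) = -54 + 158355 = 158301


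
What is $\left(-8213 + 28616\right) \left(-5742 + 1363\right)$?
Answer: $-89344737$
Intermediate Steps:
$\left(-8213 + 28616\right) \left(-5742 + 1363\right) = 20403 \left(-4379\right) = -89344737$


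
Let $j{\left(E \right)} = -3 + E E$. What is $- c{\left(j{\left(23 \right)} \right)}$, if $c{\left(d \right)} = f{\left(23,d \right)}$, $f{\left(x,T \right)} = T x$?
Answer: $-12098$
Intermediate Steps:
$j{\left(E \right)} = -3 + E^{2}$
$c{\left(d \right)} = 23 d$ ($c{\left(d \right)} = d 23 = 23 d$)
$- c{\left(j{\left(23 \right)} \right)} = - 23 \left(-3 + 23^{2}\right) = - 23 \left(-3 + 529\right) = - 23 \cdot 526 = \left(-1\right) 12098 = -12098$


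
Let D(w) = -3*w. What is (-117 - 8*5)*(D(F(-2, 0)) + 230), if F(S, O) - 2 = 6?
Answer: -32342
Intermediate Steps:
F(S, O) = 8 (F(S, O) = 2 + 6 = 8)
(-117 - 8*5)*(D(F(-2, 0)) + 230) = (-117 - 8*5)*(-3*8 + 230) = (-117 - 40)*(-24 + 230) = -157*206 = -32342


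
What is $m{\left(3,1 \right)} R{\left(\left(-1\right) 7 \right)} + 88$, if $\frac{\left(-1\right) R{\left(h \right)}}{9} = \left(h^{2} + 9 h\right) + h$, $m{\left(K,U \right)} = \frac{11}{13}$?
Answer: $\frac{3223}{13} \approx 247.92$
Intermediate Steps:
$m{\left(K,U \right)} = \frac{11}{13}$ ($m{\left(K,U \right)} = 11 \cdot \frac{1}{13} = \frac{11}{13}$)
$R{\left(h \right)} = - 90 h - 9 h^{2}$ ($R{\left(h \right)} = - 9 \left(\left(h^{2} + 9 h\right) + h\right) = - 9 \left(h^{2} + 10 h\right) = - 90 h - 9 h^{2}$)
$m{\left(3,1 \right)} R{\left(\left(-1\right) 7 \right)} + 88 = \frac{11 \left(- 9 \left(\left(-1\right) 7\right) \left(10 - 7\right)\right)}{13} + 88 = \frac{11 \left(\left(-9\right) \left(-7\right) \left(10 - 7\right)\right)}{13} + 88 = \frac{11 \left(\left(-9\right) \left(-7\right) 3\right)}{13} + 88 = \frac{11}{13} \cdot 189 + 88 = \frac{2079}{13} + 88 = \frac{3223}{13}$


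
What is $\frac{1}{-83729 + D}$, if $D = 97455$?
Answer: $\frac{1}{13726} \approx 7.2854 \cdot 10^{-5}$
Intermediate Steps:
$\frac{1}{-83729 + D} = \frac{1}{-83729 + 97455} = \frac{1}{13726}$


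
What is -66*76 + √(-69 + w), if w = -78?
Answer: -5016 + 7*I*√3 ≈ -5016.0 + 12.124*I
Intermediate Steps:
-66*76 + √(-69 + w) = -66*76 + √(-69 - 78) = -5016 + √(-147) = -5016 + 7*I*√3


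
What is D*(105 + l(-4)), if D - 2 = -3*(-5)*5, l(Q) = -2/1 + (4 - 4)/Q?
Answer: 7931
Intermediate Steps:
l(Q) = -2 (l(Q) = -2*1 + 0/Q = -2 + 0 = -2)
D = 77 (D = 2 - 3*(-5)*5 = 2 + 15*5 = 2 + 75 = 77)
D*(105 + l(-4)) = 77*(105 - 2) = 77*103 = 7931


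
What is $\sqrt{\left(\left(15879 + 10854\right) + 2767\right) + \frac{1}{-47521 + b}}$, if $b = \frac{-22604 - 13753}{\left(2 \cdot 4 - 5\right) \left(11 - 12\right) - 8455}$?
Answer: $\frac{3 \sqrt{529428648052363888218}}{401896261} \approx 171.76$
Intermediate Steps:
$b = \frac{36357}{8458}$ ($b = - \frac{36357}{\left(8 - 5\right) \left(-1\right) - 8455} = - \frac{36357}{3 \left(-1\right) - 8455} = - \frac{36357}{-3 - 8455} = - \frac{36357}{-8458} = \left(-36357\right) \left(- \frac{1}{8458}\right) = \frac{36357}{8458} \approx 4.2985$)
$\sqrt{\left(\left(15879 + 10854\right) + 2767\right) + \frac{1}{-47521 + b}} = \sqrt{\left(\left(15879 + 10854\right) + 2767\right) + \frac{1}{-47521 + \frac{36357}{8458}}} = \sqrt{\left(26733 + 2767\right) + \frac{1}{- \frac{401896261}{8458}}} = \sqrt{29500 - \frac{8458}{401896261}} = \sqrt{\frac{11855939691042}{401896261}} = \frac{3 \sqrt{529428648052363888218}}{401896261}$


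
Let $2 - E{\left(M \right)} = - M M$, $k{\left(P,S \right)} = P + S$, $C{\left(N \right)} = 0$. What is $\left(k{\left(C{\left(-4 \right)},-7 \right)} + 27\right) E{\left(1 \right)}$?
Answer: $60$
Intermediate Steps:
$E{\left(M \right)} = 2 + M^{2}$ ($E{\left(M \right)} = 2 - - M M = 2 - - M^{2} = 2 + M^{2}$)
$\left(k{\left(C{\left(-4 \right)},-7 \right)} + 27\right) E{\left(1 \right)} = \left(\left(0 - 7\right) + 27\right) \left(2 + 1^{2}\right) = \left(-7 + 27\right) \left(2 + 1\right) = 20 \cdot 3 = 60$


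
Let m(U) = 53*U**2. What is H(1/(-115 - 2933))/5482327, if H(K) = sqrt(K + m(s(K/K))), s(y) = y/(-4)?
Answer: sqrt(7692771)/8355066348 ≈ 3.3196e-7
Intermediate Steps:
s(y) = -y/4 (s(y) = y*(-1/4) = -y/4)
H(K) = sqrt(53/16 + K) (H(K) = sqrt(K + 53*(-K/(4*K))**2) = sqrt(K + 53*(-1/4*1)**2) = sqrt(K + 53*(-1/4)**2) = sqrt(K + 53*(1/16)) = sqrt(K + 53/16) = sqrt(53/16 + K))
H(1/(-115 - 2933))/5482327 = (sqrt(53 + 16/(-115 - 2933))/4)/5482327 = (sqrt(53 + 16/(-3048))/4)*(1/5482327) = (sqrt(53 + 16*(-1/3048))/4)*(1/5482327) = (sqrt(53 - 2/381)/4)*(1/5482327) = (sqrt(20191/381)/4)*(1/5482327) = ((sqrt(7692771)/381)/4)*(1/5482327) = (sqrt(7692771)/1524)*(1/5482327) = sqrt(7692771)/8355066348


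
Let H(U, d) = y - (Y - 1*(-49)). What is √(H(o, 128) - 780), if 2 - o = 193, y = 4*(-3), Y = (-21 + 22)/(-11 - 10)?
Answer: 2*I*√92715/21 ≈ 28.999*I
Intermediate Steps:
Y = -1/21 (Y = 1/(-21) = 1*(-1/21) = -1/21 ≈ -0.047619)
y = -12
o = -191 (o = 2 - 1*193 = 2 - 193 = -191)
H(U, d) = -1280/21 (H(U, d) = -12 - (-1/21 - 1*(-49)) = -12 - (-1/21 + 49) = -12 - 1*1028/21 = -12 - 1028/21 = -1280/21)
√(H(o, 128) - 780) = √(-1280/21 - 780) = √(-17660/21) = 2*I*√92715/21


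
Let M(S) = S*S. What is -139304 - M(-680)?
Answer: -601704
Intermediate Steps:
M(S) = S²
-139304 - M(-680) = -139304 - 1*(-680)² = -139304 - 1*462400 = -139304 - 462400 = -601704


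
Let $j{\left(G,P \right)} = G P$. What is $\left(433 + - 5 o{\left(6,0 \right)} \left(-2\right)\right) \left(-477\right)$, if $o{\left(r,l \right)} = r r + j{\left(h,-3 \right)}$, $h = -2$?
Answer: $-406881$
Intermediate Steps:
$o{\left(r,l \right)} = 6 + r^{2}$ ($o{\left(r,l \right)} = r r - -6 = r^{2} + 6 = 6 + r^{2}$)
$\left(433 + - 5 o{\left(6,0 \right)} \left(-2\right)\right) \left(-477\right) = \left(433 + - 5 \left(6 + 6^{2}\right) \left(-2\right)\right) \left(-477\right) = \left(433 + - 5 \left(6 + 36\right) \left(-2\right)\right) \left(-477\right) = \left(433 + \left(-5\right) 42 \left(-2\right)\right) \left(-477\right) = \left(433 - -420\right) \left(-477\right) = \left(433 + 420\right) \left(-477\right) = 853 \left(-477\right) = -406881$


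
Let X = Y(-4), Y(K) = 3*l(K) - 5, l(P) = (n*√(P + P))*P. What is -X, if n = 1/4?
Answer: 5 + 6*I*√2 ≈ 5.0 + 8.4853*I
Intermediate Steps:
n = ¼ ≈ 0.25000
l(P) = √2*P^(3/2)/4 (l(P) = (√(P + P)/4)*P = (√(2*P)/4)*P = ((√2*√P)/4)*P = (√2*√P/4)*P = √2*P^(3/2)/4)
Y(K) = -5 + 3*√2*K^(3/2)/4 (Y(K) = 3*(√2*K^(3/2)/4) - 5 = 3*√2*K^(3/2)/4 - 5 = -5 + 3*√2*K^(3/2)/4)
X = -5 - 6*I*√2 (X = -5 + 3*√2*(-4)^(3/2)/4 = -5 + 3*√2*(-8*I)/4 = -5 - 6*I*√2 ≈ -5.0 - 8.4853*I)
-X = -(-5 - 6*I*√2) = 5 + 6*I*√2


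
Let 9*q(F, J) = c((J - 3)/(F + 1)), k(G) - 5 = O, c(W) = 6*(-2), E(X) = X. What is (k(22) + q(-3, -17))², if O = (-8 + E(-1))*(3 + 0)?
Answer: 4900/9 ≈ 544.44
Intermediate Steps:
c(W) = -12
O = -27 (O = (-8 - 1)*(3 + 0) = -9*3 = -27)
k(G) = -22 (k(G) = 5 - 27 = -22)
q(F, J) = -4/3 (q(F, J) = (⅑)*(-12) = -4/3)
(k(22) + q(-3, -17))² = (-22 - 4/3)² = (-70/3)² = 4900/9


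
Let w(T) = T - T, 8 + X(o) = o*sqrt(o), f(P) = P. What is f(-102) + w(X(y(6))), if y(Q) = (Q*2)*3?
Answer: -102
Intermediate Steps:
y(Q) = 6*Q (y(Q) = (2*Q)*3 = 6*Q)
X(o) = -8 + o**(3/2) (X(o) = -8 + o*sqrt(o) = -8 + o**(3/2))
w(T) = 0
f(-102) + w(X(y(6))) = -102 + 0 = -102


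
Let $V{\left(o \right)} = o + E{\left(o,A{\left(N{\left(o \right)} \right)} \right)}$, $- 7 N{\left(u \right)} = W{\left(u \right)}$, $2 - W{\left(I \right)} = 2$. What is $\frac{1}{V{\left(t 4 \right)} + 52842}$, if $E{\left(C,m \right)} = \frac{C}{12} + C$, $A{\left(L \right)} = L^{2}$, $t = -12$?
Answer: $\frac{1}{52742} \approx 1.896 \cdot 10^{-5}$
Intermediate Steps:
$W{\left(I \right)} = 0$ ($W{\left(I \right)} = 2 - 2 = 0$)
$N{\left(u \right)} = 0$ ($N{\left(u \right)} = \left(- \frac{1}{7}\right) 0 = 0$)
$E{\left(C,m \right)} = \frac{13 C}{12}$ ($E{\left(C,m \right)} = \frac{C}{12} + C = \frac{13 C}{12}$)
$V{\left(o \right)} = \frac{25 o}{12}$ ($V{\left(o \right)} = o + \frac{13 o}{12} = \frac{25 o}{12}$)
$\frac{1}{V{\left(t 4 \right)} + 52842} = \frac{1}{\frac{25 \left(\left(-12\right) 4\right)}{12} + 52842} = \frac{1}{\frac{25}{12} \left(-48\right) + 52842} = \frac{1}{-100 + 52842} = \frac{1}{52742}$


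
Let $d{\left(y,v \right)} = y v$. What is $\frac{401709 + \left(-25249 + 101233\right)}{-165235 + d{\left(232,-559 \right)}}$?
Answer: $- \frac{477693}{294923} \approx -1.6197$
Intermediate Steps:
$d{\left(y,v \right)} = v y$
$\frac{401709 + \left(-25249 + 101233\right)}{-165235 + d{\left(232,-559 \right)}} = \frac{401709 + \left(-25249 + 101233\right)}{-165235 - 129688} = \frac{401709 + 75984}{-165235 - 129688} = \frac{477693}{-294923} = 477693 \left(- \frac{1}{294923}\right) = - \frac{477693}{294923}$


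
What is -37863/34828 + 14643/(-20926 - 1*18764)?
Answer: -111820493/76795740 ≈ -1.4561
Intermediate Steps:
-37863/34828 + 14643/(-20926 - 1*18764) = -37863*1/34828 + 14643/(-20926 - 18764) = -37863/34828 + 14643/(-39690) = -37863/34828 + 14643*(-1/39690) = -37863/34828 - 1627/4410 = -111820493/76795740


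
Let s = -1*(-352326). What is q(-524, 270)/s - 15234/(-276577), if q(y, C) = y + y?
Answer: 2538740794/48722634051 ≈ 0.052106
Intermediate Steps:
s = 352326
q(y, C) = 2*y
q(-524, 270)/s - 15234/(-276577) = (2*(-524))/352326 - 15234/(-276577) = -1048*1/352326 - 15234*(-1/276577) = -524/176163 + 15234/276577 = 2538740794/48722634051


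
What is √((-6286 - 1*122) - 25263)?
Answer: 9*I*√391 ≈ 177.96*I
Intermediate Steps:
√((-6286 - 1*122) - 25263) = √((-6286 - 122) - 25263) = √(-6408 - 25263) = √(-31671) = 9*I*√391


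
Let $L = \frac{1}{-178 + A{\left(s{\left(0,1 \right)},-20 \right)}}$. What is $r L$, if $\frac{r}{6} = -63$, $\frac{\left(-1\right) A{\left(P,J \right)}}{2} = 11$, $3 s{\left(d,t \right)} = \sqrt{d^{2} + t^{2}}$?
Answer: $\frac{189}{100} \approx 1.89$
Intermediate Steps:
$s{\left(d,t \right)} = \frac{\sqrt{d^{2} + t^{2}}}{3}$
$A{\left(P,J \right)} = -22$ ($A{\left(P,J \right)} = \left(-2\right) 11 = -22$)
$r = -378$ ($r = 6 \left(-63\right) = -378$)
$L = - \frac{1}{200}$ ($L = \frac{1}{-178 - 22} = \frac{1}{-200} = - \frac{1}{200} \approx -0.005$)
$r L = \left(-378\right) \left(- \frac{1}{200}\right) = \frac{189}{100}$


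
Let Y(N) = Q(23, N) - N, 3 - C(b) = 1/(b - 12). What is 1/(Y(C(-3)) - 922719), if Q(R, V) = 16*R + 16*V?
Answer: -1/922305 ≈ -1.0842e-6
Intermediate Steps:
C(b) = 3 - 1/(-12 + b) (C(b) = 3 - 1/(b - 12) = 3 - 1/(-12 + b))
Y(N) = 368 + 15*N (Y(N) = (16*23 + 16*N) - N = (368 + 16*N) - N = 368 + 15*N)
1/(Y(C(-3)) - 922719) = 1/((368 + 15*((-37 + 3*(-3))/(-12 - 3))) - 922719) = 1/((368 + 15*((-37 - 9)/(-15))) - 922719) = 1/((368 + 15*(-1/15*(-46))) - 922719) = 1/((368 + 15*(46/15)) - 922719) = 1/((368 + 46) - 922719) = 1/(414 - 922719) = 1/(-922305) = -1/922305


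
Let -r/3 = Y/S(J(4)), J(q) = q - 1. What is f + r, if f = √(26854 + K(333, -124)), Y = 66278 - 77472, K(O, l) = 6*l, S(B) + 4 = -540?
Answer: -16791/272 + √26110 ≈ 99.854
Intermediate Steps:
J(q) = -1 + q
S(B) = -544 (S(B) = -4 - 540 = -544)
Y = -11194
f = √26110 (f = √(26854 + 6*(-124)) = √(26854 - 744) = √26110 ≈ 161.59)
r = -16791/272 (r = -(-33582)/(-544) = -(-33582)*(-1)/544 = -3*5597/272 = -16791/272 ≈ -61.732)
f + r = √26110 - 16791/272 = -16791/272 + √26110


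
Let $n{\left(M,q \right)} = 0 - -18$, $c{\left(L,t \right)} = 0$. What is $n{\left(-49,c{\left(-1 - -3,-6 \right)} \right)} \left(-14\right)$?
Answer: $-252$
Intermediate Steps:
$n{\left(M,q \right)} = 18$ ($n{\left(M,q \right)} = 0 + 18 = 18$)
$n{\left(-49,c{\left(-1 - -3,-6 \right)} \right)} \left(-14\right) = 18 \left(-14\right) = -252$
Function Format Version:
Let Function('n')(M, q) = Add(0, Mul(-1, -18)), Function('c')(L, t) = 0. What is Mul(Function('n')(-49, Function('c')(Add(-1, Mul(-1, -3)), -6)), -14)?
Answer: -252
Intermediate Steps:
Function('n')(M, q) = 18 (Function('n')(M, q) = Add(0, 18) = 18)
Mul(Function('n')(-49, Function('c')(Add(-1, Mul(-1, -3)), -6)), -14) = Mul(18, -14) = -252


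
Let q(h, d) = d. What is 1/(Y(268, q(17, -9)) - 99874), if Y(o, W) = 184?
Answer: -1/99690 ≈ -1.0031e-5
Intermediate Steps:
1/(Y(268, q(17, -9)) - 99874) = 1/(184 - 99874) = 1/(-99690) = -1/99690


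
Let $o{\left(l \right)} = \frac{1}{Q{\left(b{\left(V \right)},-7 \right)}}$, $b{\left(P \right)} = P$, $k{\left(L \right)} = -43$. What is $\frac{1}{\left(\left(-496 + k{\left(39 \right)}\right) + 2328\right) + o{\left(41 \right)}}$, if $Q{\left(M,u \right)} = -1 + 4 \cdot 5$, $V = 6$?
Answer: $\frac{19}{33992} \approx 0.00055895$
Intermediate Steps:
$Q{\left(M,u \right)} = 19$ ($Q{\left(M,u \right)} = -1 + 20 = 19$)
$o{\left(l \right)} = \frac{1}{19}$
$\frac{1}{\left(\left(-496 + k{\left(39 \right)}\right) + 2328\right) + o{\left(41 \right)}} = \frac{1}{\left(\left(-496 - 43\right) + 2328\right) + \frac{1}{19}} = \frac{1}{\left(-539 + 2328\right) + \frac{1}{19}} = \frac{1}{1789 + \frac{1}{19}} = \frac{1}{\frac{33992}{19}} = \frac{19}{33992}$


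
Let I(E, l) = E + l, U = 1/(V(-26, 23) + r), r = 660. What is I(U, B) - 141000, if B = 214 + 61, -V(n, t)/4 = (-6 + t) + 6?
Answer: -79931799/568 ≈ -1.4073e+5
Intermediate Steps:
V(n, t) = -4*t (V(n, t) = -4*((-6 + t) + 6) = -4*t)
B = 275
U = 1/568 (U = 1/(-4*23 + 660) = 1/(-92 + 660) = 1/568 ≈ 0.0017606)
I(U, B) - 141000 = (1/568 + 275) - 141000 = 156201/568 - 141000 = -79931799/568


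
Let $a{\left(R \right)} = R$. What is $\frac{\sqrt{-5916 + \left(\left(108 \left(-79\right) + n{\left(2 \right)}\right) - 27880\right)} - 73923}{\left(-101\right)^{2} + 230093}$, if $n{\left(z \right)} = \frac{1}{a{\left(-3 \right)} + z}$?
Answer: $- \frac{24641}{80098} + \frac{i \sqrt{42329}}{240294} \approx -0.30764 + 0.0008562 i$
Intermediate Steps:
$n{\left(z \right)} = \frac{1}{-3 + z}$
$\frac{\sqrt{-5916 + \left(\left(108 \left(-79\right) + n{\left(2 \right)}\right) - 27880\right)} - 73923}{\left(-101\right)^{2} + 230093} = \frac{\sqrt{-5916 + \left(\left(108 \left(-79\right) + \frac{1}{-3 + 2}\right) - 27880\right)} - 73923}{\left(-101\right)^{2} + 230093} = \frac{\sqrt{-5916 - \left(36412 + 1\right)} - 73923}{10201 + 230093} = \frac{\sqrt{-5916 - 36413} - 73923}{240294} = \left(\sqrt{-5916 - 36413} - 73923\right) \frac{1}{240294} = \left(\sqrt{-42329} - 73923\right) \frac{1}{240294} = \left(i \sqrt{42329} - 73923\right) \frac{1}{240294} = \left(-73923 + i \sqrt{42329}\right) \frac{1}{240294} = - \frac{24641}{80098} + \frac{i \sqrt{42329}}{240294}$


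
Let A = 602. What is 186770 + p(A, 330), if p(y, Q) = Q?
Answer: 187100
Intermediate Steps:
186770 + p(A, 330) = 186770 + 330 = 187100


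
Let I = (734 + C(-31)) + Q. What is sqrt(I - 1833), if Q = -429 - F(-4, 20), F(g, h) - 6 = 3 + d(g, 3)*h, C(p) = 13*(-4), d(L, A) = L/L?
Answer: I*sqrt(1609) ≈ 40.112*I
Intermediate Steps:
d(L, A) = 1
C(p) = -52
F(g, h) = 9 + h (F(g, h) = 6 + (3 + 1*h) = 6 + (3 + h) = 9 + h)
Q = -458 (Q = -429 - (9 + 20) = -429 - 1*29 = -429 - 29 = -458)
I = 224 (I = (734 - 52) - 458 = 682 - 458 = 224)
sqrt(I - 1833) = sqrt(224 - 1833) = sqrt(-1609) = I*sqrt(1609)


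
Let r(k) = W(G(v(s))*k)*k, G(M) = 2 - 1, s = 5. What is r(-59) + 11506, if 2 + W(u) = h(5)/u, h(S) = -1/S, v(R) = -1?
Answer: 58119/5 ≈ 11624.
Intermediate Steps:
G(M) = 1
W(u) = -2 - 1/(5*u) (W(u) = -2 + (-1/5)/u = -2 + (-1*1/5)/u = -2 - 1/(5*u))
r(k) = k*(-2 - 1/(5*k)) (r(k) = (-2 - 1/(5*k))*k = k*(-2 - 1/(5*k)))
r(-59) + 11506 = (-1/5 - 2*(-59)) + 11506 = (-1/5 + 118) + 11506 = 589/5 + 11506 = 58119/5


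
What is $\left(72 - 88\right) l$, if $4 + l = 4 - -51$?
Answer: $-816$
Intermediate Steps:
$l = 51$ ($l = -4 + \left(4 - -51\right) = -4 + \left(4 + 51\right) = -4 + 55 = 51$)
$\left(72 - 88\right) l = \left(72 - 88\right) 51 = \left(-16\right) 51 = -816$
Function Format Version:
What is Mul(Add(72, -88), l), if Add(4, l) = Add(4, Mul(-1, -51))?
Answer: -816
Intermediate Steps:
l = 51 (l = Add(-4, Add(4, Mul(-1, -51))) = Add(-4, Add(4, 51)) = Add(-4, 55) = 51)
Mul(Add(72, -88), l) = Mul(Add(72, -88), 51) = Mul(-16, 51) = -816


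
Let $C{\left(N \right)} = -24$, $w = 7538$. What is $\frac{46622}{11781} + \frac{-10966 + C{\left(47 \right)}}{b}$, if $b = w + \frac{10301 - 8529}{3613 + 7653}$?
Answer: $\frac{125036139841}{50025000564} \approx 2.4995$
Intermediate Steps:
$b = \frac{42462440}{5633}$ ($b = 7538 + \frac{10301 - 8529}{3613 + 7653} = 7538 + \frac{1772}{11266} = 7538 + 1772 \cdot \frac{1}{11266} = 7538 + \frac{886}{5633} = \frac{42462440}{5633} \approx 7538.2$)
$\frac{46622}{11781} + \frac{-10966 + C{\left(47 \right)}}{b} = \frac{46622}{11781} + \frac{-10966 - 24}{\frac{42462440}{5633}} = 46622 \cdot \frac{1}{11781} - \frac{6190667}{4246244} = \frac{46622}{11781} - \frac{6190667}{4246244} = \frac{125036139841}{50025000564}$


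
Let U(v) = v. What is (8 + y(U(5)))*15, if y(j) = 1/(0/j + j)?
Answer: 123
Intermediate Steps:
y(j) = 1/j (y(j) = 1/(0 + j) = 1/j)
(8 + y(U(5)))*15 = (8 + 1/5)*15 = (8 + ⅕)*15 = (41/5)*15 = 123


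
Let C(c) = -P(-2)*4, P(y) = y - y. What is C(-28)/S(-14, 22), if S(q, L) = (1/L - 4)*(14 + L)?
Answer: 0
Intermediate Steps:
P(y) = 0
C(c) = 0 (C(c) = -1*0*4 = 0*4 = 0)
S(q, L) = (-4 + 1/L)*(14 + L)
C(-28)/S(-14, 22) = 0/(-55 - 4*22 + 14/22) = 0/(-55 - 88 + 14*(1/22)) = 0/(-55 - 88 + 7/11) = 0/(-1566/11) = 0*(-11/1566) = 0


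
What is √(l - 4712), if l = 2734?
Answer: I*√1978 ≈ 44.475*I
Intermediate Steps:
√(l - 4712) = √(2734 - 4712) = √(-1978) = I*√1978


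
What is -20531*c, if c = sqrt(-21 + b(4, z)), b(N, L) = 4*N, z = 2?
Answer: -20531*I*sqrt(5) ≈ -45909.0*I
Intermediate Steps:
c = I*sqrt(5) (c = sqrt(-21 + 4*4) = sqrt(-21 + 16) = sqrt(-5) = I*sqrt(5) ≈ 2.2361*I)
-20531*c = -20531*I*sqrt(5)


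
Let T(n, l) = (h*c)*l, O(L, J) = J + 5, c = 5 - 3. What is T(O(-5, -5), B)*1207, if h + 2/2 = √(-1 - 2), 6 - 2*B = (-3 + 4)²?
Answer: -6035 + 6035*I*√3 ≈ -6035.0 + 10453.0*I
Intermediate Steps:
c = 2
O(L, J) = 5 + J
B = 5/2 (B = 3 - (-3 + 4)²/2 = 3 - ½*1² = 3 - ½*1 = 3 - ½ = 5/2 ≈ 2.5000)
h = -1 + I*√3 (h = -1 + √(-1 - 2) = -1 + √(-3) = -1 + I*√3 ≈ -1.0 + 1.732*I)
T(n, l) = l*(-2 + 2*I*√3) (T(n, l) = ((-1 + I*√3)*2)*l = (-2 + 2*I*√3)*l = l*(-2 + 2*I*√3))
T(O(-5, -5), B)*1207 = (2*(5/2)*(-1 + I*√3))*1207 = (-5 + 5*I*√3)*1207 = -6035 + 6035*I*√3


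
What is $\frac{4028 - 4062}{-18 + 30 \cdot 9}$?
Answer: $- \frac{17}{126} \approx -0.13492$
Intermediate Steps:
$\frac{4028 - 4062}{-18 + 30 \cdot 9} = - \frac{34}{-18 + 270} = - \frac{34}{252} = \left(-34\right) \frac{1}{252} = - \frac{17}{126}$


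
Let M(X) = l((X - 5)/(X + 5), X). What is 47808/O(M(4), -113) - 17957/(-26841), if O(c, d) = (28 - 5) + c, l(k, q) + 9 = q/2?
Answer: 80218865/26841 ≈ 2988.7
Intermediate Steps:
l(k, q) = -9 + q/2
M(X) = -9 + X/2
O(c, d) = 23 + c
47808/O(M(4), -113) - 17957/(-26841) = 47808/(23 + (-9 + (1/2)*4)) - 17957/(-26841) = 47808/(23 + (-9 + 2)) - 17957*(-1/26841) = 47808/(23 - 7) + 17957/26841 = 47808/16 + 17957/26841 = 47808*(1/16) + 17957/26841 = 2988 + 17957/26841 = 80218865/26841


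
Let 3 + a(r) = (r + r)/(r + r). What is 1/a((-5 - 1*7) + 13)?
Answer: -½ ≈ -0.50000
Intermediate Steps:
a(r) = -2 (a(r) = -3 + (r + r)/(r + r) = -3 + (2*r)/((2*r)) = -3 + (2*r)*(1/(2*r)) = -3 + 1 = -2)
1/a((-5 - 1*7) + 13) = 1/(-2) = -½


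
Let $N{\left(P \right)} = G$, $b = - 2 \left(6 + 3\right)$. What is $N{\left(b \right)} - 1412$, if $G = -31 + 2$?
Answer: $-1441$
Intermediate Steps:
$b = -18$ ($b = \left(-2\right) 9 = -18$)
$G = -29$
$N{\left(P \right)} = -29$
$N{\left(b \right)} - 1412 = -29 - 1412 = -1441$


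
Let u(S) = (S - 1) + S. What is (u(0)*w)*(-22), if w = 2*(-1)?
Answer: -44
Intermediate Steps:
w = -2
u(S) = -1 + 2*S (u(S) = (-1 + S) + S = -1 + 2*S)
(u(0)*w)*(-22) = ((-1 + 2*0)*(-2))*(-22) = ((-1 + 0)*(-2))*(-22) = -1*(-2)*(-22) = 2*(-22) = -44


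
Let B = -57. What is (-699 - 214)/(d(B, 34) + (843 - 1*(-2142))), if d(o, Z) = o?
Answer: -913/2928 ≈ -0.31182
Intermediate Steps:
(-699 - 214)/(d(B, 34) + (843 - 1*(-2142))) = (-699 - 214)/(-57 + (843 - 1*(-2142))) = -913/(-57 + (843 + 2142)) = -913/(-57 + 2985) = -913/2928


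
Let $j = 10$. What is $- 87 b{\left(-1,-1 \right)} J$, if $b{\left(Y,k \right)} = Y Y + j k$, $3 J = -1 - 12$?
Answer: $-3393$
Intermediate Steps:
$J = - \frac{13}{3}$ ($J = \frac{-1 - 12}{3} = \frac{1}{3} \left(-13\right) = - \frac{13}{3} \approx -4.3333$)
$b{\left(Y,k \right)} = Y^{2} + 10 k$ ($b{\left(Y,k \right)} = Y Y + 10 k = Y^{2} + 10 k$)
$- 87 b{\left(-1,-1 \right)} J = - 87 \left(\left(-1\right)^{2} + 10 \left(-1\right)\right) \left(- \frac{13}{3}\right) = - 87 \left(1 - 10\right) \left(- \frac{13}{3}\right) = \left(-87\right) \left(-9\right) \left(- \frac{13}{3}\right) = 783 \left(- \frac{13}{3}\right) = -3393$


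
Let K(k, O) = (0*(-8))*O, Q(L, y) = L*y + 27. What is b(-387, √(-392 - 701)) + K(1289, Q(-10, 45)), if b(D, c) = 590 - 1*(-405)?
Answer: 995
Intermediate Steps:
Q(L, y) = 27 + L*y
K(k, O) = 0 (K(k, O) = 0*O = 0)
b(D, c) = 995 (b(D, c) = 590 + 405 = 995)
b(-387, √(-392 - 701)) + K(1289, Q(-10, 45)) = 995 + 0 = 995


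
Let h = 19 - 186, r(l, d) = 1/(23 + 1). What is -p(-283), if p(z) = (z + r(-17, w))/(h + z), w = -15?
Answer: -6791/10800 ≈ -0.62880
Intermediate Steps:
r(l, d) = 1/24
h = -167
p(z) = (1/24 + z)/(-167 + z) (p(z) = (z + 1/24)/(-167 + z) = (1/24 + z)/(-167 + z))
-p(-283) = -(1/24 - 283)/(-167 - 283) = -(-6791)/((-450)*24) = -(-1)*(-6791)/(450*24) = -1*6791/10800 = -6791/10800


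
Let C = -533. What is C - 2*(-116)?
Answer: -301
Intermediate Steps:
C - 2*(-116) = -533 - 2*(-116) = -533 + 232 = -301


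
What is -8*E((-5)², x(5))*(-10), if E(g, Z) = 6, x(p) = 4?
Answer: 480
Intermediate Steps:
-8*E((-5)², x(5))*(-10) = -8*6*(-10) = -48*(-10) = 480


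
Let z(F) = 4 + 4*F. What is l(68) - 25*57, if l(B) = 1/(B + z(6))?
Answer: -136799/96 ≈ -1425.0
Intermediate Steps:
l(B) = 1/(28 + B) (l(B) = 1/(B + (4 + 4*6)) = 1/(B + (4 + 24)) = 1/(B + 28) = 1/(28 + B))
l(68) - 25*57 = 1/(28 + 68) - 25*57 = 1/96 - 1*1425 = 1/96 - 1425 = -136799/96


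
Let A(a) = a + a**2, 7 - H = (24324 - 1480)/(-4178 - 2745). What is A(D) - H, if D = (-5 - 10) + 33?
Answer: 2296361/6923 ≈ 331.70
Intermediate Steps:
H = 71305/6923 (H = 7 - (24324 - 1480)/(-4178 - 2745) = 7 - 22844/(-6923) = 7 - 22844*(-1)/6923 = 7 - 1*(-22844/6923) = 7 + 22844/6923 = 71305/6923 ≈ 10.300)
D = 18 (D = -15 + 33 = 18)
A(D) - H = 18*(1 + 18) - 1*71305/6923 = 18*19 - 71305/6923 = 342 - 71305/6923 = 2296361/6923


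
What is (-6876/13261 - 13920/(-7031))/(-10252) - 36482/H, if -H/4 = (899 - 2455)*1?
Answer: -48979142414305/8355867810664 ≈ -5.8616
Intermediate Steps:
H = 6224 (H = -4*(899 - 2455) = -(-6224) = -4*(-1556) = 6224)
(-6876/13261 - 13920/(-7031))/(-10252) - 36482/H = (-6876/13261 - 13920/(-7031))/(-10252) - 36482/6224 = (-6876*1/13261 - 13920*(-1/7031))*(-1/10252) - 36482*1/6224 = (-6876/13261 + 13920/7031)*(-1/10252) - 18241/3112 = (1530876/1047619)*(-1/10252) - 18241/3112 = -382719/2685047497 - 18241/3112 = -48979142414305/8355867810664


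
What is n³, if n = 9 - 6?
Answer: 27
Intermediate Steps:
n = 3
n³ = 3³ = 27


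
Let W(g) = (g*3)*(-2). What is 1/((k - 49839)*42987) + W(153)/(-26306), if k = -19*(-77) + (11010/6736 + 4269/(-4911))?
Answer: 751788407925852341/21543078574531555335 ≈ 0.034897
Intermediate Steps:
k = 8070346629/5513416 (k = 1463 + (11010*(1/6736) + 4269*(-1/4911)) = 1463 + (5505/3368 - 1423/1637) = 1463 + 4219021/5513416 = 8070346629/5513416 ≈ 1463.8)
W(g) = -6*g (W(g) = (3*g)*(-2) = -6*g)
1/((k - 49839)*42987) + W(153)/(-26306) = 1/((8070346629/5513416 - 49839)*42987) - 6*153/(-26306) = (1/42987)/(-266712793395/5513416) - 918*(-1/26306) = -5513416/266712793395*1/42987 + 459/13153 = -5513416/11465182849670865 + 459/13153 = 751788407925852341/21543078574531555335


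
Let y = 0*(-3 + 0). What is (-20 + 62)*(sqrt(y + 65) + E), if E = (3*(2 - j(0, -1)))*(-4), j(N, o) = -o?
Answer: -504 + 42*sqrt(65) ≈ -165.39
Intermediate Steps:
y = 0 (y = 0*(-3) = 0)
E = -12 (E = (3*(2 - (-1)*(-1)))*(-4) = (3*(2 - 1*1))*(-4) = (3*(2 - 1))*(-4) = (3*1)*(-4) = 3*(-4) = -12)
(-20 + 62)*(sqrt(y + 65) + E) = (-20 + 62)*(sqrt(0 + 65) - 12) = 42*(sqrt(65) - 12) = 42*(-12 + sqrt(65)) = -504 + 42*sqrt(65)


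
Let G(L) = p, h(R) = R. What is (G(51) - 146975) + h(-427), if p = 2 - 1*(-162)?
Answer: -147238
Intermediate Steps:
p = 164 (p = 2 + 162 = 164)
G(L) = 164
(G(51) - 146975) + h(-427) = (164 - 146975) - 427 = -146811 - 427 = -147238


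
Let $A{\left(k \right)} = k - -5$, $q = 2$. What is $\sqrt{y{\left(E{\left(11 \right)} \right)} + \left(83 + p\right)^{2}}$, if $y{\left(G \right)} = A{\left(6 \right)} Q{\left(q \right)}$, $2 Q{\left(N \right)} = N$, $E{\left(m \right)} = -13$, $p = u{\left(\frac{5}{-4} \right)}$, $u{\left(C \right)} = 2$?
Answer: $6 \sqrt{201} \approx 85.065$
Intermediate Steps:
$p = 2$
$Q{\left(N \right)} = \frac{N}{2}$
$A{\left(k \right)} = 5 + k$ ($A{\left(k \right)} = k + 5 = 5 + k$)
$y{\left(G \right)} = 11$ ($y{\left(G \right)} = \left(5 + 6\right) \frac{1}{2} \cdot 2 = 11 \cdot 1 = 11$)
$\sqrt{y{\left(E{\left(11 \right)} \right)} + \left(83 + p\right)^{2}} = \sqrt{11 + \left(83 + 2\right)^{2}} = \sqrt{11 + 85^{2}} = \sqrt{11 + 7225} = \sqrt{7236} = 6 \sqrt{201}$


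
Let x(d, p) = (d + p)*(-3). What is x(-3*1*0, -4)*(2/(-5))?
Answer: -24/5 ≈ -4.8000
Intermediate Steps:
x(d, p) = -3*d - 3*p
x(-3*1*0, -4)*(2/(-5)) = (-3*(-3*1)*0 - 3*(-4))*(2/(-5)) = (-(-9)*0 + 12)*(2*(-1/5)) = (-3*0 + 12)*(-2/5) = (0 + 12)*(-2/5) = 12*(-2/5) = -24/5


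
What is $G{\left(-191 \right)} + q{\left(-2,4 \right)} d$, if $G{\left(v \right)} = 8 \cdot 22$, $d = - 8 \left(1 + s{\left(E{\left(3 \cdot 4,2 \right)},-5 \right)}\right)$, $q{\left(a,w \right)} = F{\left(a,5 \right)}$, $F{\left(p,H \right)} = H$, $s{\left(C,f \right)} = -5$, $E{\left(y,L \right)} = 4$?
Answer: $336$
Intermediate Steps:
$q{\left(a,w \right)} = 5$
$d = 32$ ($d = - 8 \left(1 - 5\right) = \left(-8\right) \left(-4\right) = 32$)
$G{\left(v \right)} = 176$
$G{\left(-191 \right)} + q{\left(-2,4 \right)} d = 176 + 5 \cdot 32 = 176 + 160 = 336$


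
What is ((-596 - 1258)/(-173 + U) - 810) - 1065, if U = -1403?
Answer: -1476573/788 ≈ -1873.8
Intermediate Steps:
((-596 - 1258)/(-173 + U) - 810) - 1065 = ((-596 - 1258)/(-173 - 1403) - 810) - 1065 = (-1854/(-1576) - 810) - 1065 = (-1854*(-1/1576) - 810) - 1065 = (927/788 - 810) - 1065 = -637353/788 - 1065 = -1476573/788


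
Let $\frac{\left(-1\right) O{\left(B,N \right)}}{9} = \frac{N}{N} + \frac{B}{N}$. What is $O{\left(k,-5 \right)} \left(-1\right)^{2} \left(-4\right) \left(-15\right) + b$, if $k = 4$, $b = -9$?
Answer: $-117$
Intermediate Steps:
$O{\left(B,N \right)} = -9 - \frac{9 B}{N}$ ($O{\left(B,N \right)} = - 9 \left(\frac{N}{N} + \frac{B}{N}\right) = - 9 \left(1 + \frac{B}{N}\right) = -9 - \frac{9 B}{N}$)
$O{\left(k,-5 \right)} \left(-1\right)^{2} \left(-4\right) \left(-15\right) + b = \left(-9 - \frac{36}{-5}\right) \left(-1\right)^{2} \left(-4\right) \left(-15\right) - 9 = \left(-9 - 36 \left(- \frac{1}{5}\right)\right) 1 \left(-4\right) \left(-15\right) - 9 = \left(-9 + \frac{36}{5}\right) 1 \left(-4\right) \left(-15\right) - 9 = \left(- \frac{9}{5}\right) 1 \left(-4\right) \left(-15\right) - 9 = \left(- \frac{9}{5}\right) \left(-4\right) \left(-15\right) - 9 = \frac{36}{5} \left(-15\right) - 9 = -108 - 9 = -117$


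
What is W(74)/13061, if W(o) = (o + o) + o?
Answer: 6/353 ≈ 0.016997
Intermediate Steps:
W(o) = 3*o (W(o) = 2*o + o = 3*o)
W(74)/13061 = (3*74)/13061 = 222*(1/13061) = 6/353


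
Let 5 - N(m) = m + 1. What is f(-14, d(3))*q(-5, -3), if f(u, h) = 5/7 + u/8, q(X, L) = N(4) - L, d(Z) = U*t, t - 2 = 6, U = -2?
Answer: -87/28 ≈ -3.1071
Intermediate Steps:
N(m) = 4 - m (N(m) = 5 - (m + 1) = 5 - (1 + m) = 5 + (-1 - m) = 4 - m)
t = 8 (t = 2 + 6 = 8)
d(Z) = -16 (d(Z) = -2*8 = -16)
q(X, L) = -L (q(X, L) = (4 - 1*4) - L = (4 - 4) - L = 0 - L = -L)
f(u, h) = 5/7 + u/8 (f(u, h) = 5*(⅐) + u*(⅛) = 5/7 + u/8)
f(-14, d(3))*q(-5, -3) = (5/7 + (⅛)*(-14))*(-1*(-3)) = (5/7 - 7/4)*3 = -29/28*3 = -87/28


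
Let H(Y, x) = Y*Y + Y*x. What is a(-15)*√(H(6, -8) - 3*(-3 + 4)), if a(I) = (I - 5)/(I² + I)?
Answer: -2*I*√15/21 ≈ -0.36886*I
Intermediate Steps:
H(Y, x) = Y² + Y*x
a(I) = (-5 + I)/(I + I²)
a(-15)*√(H(6, -8) - 3*(-3 + 4)) = ((-5 - 15)/((-15)*(1 - 15)))*√(6*(6 - 8) - 3*(-3 + 4)) = (-1/15*(-20)/(-14))*√(6*(-2) - 3*1) = (-1/15*(-1/14)*(-20))*√(-12 - 3) = -2*I*√15/21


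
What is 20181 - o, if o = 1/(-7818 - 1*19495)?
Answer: 551203654/27313 ≈ 20181.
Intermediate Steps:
o = -1/27313 (o = 1/(-7818 - 19495) = 1/(-27313) = -1/27313 ≈ -3.6613e-5)
20181 - o = 20181 - 1*(-1/27313) = 20181 + 1/27313 = 551203654/27313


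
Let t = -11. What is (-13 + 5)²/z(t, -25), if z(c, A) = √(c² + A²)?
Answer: 32*√746/373 ≈ 2.3432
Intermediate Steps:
z(c, A) = √(A² + c²)
(-13 + 5)²/z(t, -25) = (-13 + 5)²/(√((-25)² + (-11)²)) = (-8)²/(√(625 + 121)) = 64/(√746) = 64*(√746/746) = 32*√746/373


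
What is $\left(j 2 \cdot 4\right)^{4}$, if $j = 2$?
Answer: $65536$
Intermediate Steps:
$\left(j 2 \cdot 4\right)^{4} = \left(2 \cdot 2 \cdot 4\right)^{4} = \left(4 \cdot 4\right)^{4} = 16^{4} = 65536$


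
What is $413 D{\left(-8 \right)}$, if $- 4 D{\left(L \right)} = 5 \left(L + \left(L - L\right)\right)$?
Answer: $4130$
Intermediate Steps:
$D{\left(L \right)} = - \frac{5 L}{4}$ ($D{\left(L \right)} = - \frac{5 \left(L + \left(L - L\right)\right)}{4} = - \frac{5 \left(L + 0\right)}{4} = - \frac{5 L}{4}$)
$413 D{\left(-8 \right)} = 413 \left(\left(- \frac{5}{4}\right) \left(-8\right)\right) = 413 \cdot 10 = 4130$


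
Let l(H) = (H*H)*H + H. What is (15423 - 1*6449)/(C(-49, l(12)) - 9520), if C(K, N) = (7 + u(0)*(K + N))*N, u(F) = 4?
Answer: 4487/5886010 ≈ 0.00076232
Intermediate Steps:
l(H) = H + H**3 (l(H) = H**2*H + H = H**3 + H = H + H**3)
C(K, N) = N*(7 + 4*K + 4*N) (C(K, N) = (7 + 4*(K + N))*N = (7 + (4*K + 4*N))*N = (7 + 4*K + 4*N)*N = N*(7 + 4*K + 4*N))
(15423 - 1*6449)/(C(-49, l(12)) - 9520) = (15423 - 1*6449)/((12 + 12**3)*(7 + 4*(-49) + 4*(12 + 12**3)) - 9520) = (15423 - 6449)/((12 + 1728)*(7 - 196 + 4*(12 + 1728)) - 9520) = 8974/(1740*(7 - 196 + 4*1740) - 9520) = 8974/(1740*(7 - 196 + 6960) - 9520) = 8974/(1740*6771 - 9520) = 8974/(11781540 - 9520) = 8974/11772020 = 8974*(1/11772020) = 4487/5886010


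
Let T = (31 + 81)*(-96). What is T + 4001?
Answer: -6751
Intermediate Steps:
T = -10752 (T = 112*(-96) = -10752)
T + 4001 = -10752 + 4001 = -6751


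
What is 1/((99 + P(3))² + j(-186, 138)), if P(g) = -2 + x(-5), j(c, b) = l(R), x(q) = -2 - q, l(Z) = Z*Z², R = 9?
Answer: 1/10729 ≈ 9.3205e-5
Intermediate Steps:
l(Z) = Z³
j(c, b) = 729 (j(c, b) = 9³ = 729)
P(g) = 1 (P(g) = -2 + (-2 - 1*(-5)) = -2 + (-2 + 5) = -2 + 3 = 1)
1/((99 + P(3))² + j(-186, 138)) = 1/((99 + 1)² + 729) = 1/(100² + 729) = 1/(10000 + 729) = 1/10729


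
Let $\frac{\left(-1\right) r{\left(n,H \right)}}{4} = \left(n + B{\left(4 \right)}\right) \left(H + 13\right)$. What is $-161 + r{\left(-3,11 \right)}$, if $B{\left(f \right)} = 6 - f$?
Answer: $-65$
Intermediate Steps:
$r{\left(n,H \right)} = - 4 \left(2 + n\right) \left(13 + H\right)$ ($r{\left(n,H \right)} = - 4 \left(n + \left(6 - 4\right)\right) \left(H + 13\right) = - 4 \left(n + \left(6 - 4\right)\right) \left(13 + H\right) = - 4 \left(n + 2\right) \left(13 + H\right) = - 4 \left(2 + n\right) \left(13 + H\right)$)
$-161 + r{\left(-3,11 \right)} = -161 - \left(36 - 132\right) = -161 + \left(-104 + 156 - 88 + 132\right) = -161 + 96 = -65$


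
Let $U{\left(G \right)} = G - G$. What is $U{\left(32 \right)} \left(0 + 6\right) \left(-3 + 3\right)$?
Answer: $0$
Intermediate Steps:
$U{\left(G \right)} = 0$
$U{\left(32 \right)} \left(0 + 6\right) \left(-3 + 3\right) = 0 \left(0 + 6\right) \left(-3 + 3\right) = 0 \cdot 6 \cdot 0 = 0 \cdot 0 = 0$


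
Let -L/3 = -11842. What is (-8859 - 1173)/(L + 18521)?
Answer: -10032/54047 ≈ -0.18562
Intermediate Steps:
L = 35526 (L = -3*(-11842) = 35526)
(-8859 - 1173)/(L + 18521) = (-8859 - 1173)/(35526 + 18521) = -10032/54047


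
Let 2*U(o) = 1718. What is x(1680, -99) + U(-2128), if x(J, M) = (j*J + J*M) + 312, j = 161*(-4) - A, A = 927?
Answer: -2804429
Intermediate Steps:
U(o) = 859 (U(o) = (½)*1718 = 859)
j = -1571 (j = 161*(-4) - 1*927 = -644 - 927 = -1571)
x(J, M) = 312 - 1571*J + J*M (x(J, M) = (-1571*J + J*M) + 312 = 312 - 1571*J + J*M)
x(1680, -99) + U(-2128) = (312 - 1571*1680 + 1680*(-99)) + 859 = (312 - 2639280 - 166320) + 859 = -2805288 + 859 = -2804429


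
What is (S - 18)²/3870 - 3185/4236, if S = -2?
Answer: -354385/546444 ≈ -0.64853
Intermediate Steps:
(S - 18)²/3870 - 3185/4236 = (-2 - 18)²/3870 - 3185/4236 = (-20)²*(1/3870) - 3185*1/4236 = 400*(1/3870) - 3185/4236 = 40/387 - 3185/4236 = -354385/546444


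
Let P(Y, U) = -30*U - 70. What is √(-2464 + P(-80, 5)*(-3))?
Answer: 2*I*√451 ≈ 42.474*I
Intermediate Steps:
P(Y, U) = -70 - 30*U
√(-2464 + P(-80, 5)*(-3)) = √(-2464 + (-70 - 30*5)*(-3)) = √(-2464 + (-70 - 150)*(-3)) = √(-2464 - 220*(-3)) = √(-2464 + 660) = √(-1804) = 2*I*√451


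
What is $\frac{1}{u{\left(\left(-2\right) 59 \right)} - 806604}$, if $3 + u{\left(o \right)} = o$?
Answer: $- \frac{1}{806725} \approx -1.2396 \cdot 10^{-6}$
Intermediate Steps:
$u{\left(o \right)} = -3 + o$
$\frac{1}{u{\left(\left(-2\right) 59 \right)} - 806604} = \frac{1}{\left(-3 - 118\right) - 806604} = \frac{1}{-121 - 806604} = \frac{1}{-806725} = - \frac{1}{806725}$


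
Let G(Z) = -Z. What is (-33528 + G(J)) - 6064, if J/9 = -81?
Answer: -38863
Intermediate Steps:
J = -729 (J = 9*(-81) = -729)
(-33528 + G(J)) - 6064 = (-33528 - 1*(-729)) - 6064 = (-33528 + 729) - 6064 = -32799 - 6064 = -38863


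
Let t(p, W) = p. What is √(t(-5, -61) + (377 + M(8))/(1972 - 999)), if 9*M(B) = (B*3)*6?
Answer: 2*I*√1087814/973 ≈ 2.1439*I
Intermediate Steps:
M(B) = 2*B (M(B) = ((B*3)*6)/9 = ((3*B)*6)/9 = (18*B)/9 = 2*B)
√(t(-5, -61) + (377 + M(8))/(1972 - 999)) = √(-5 + (377 + 2*8)/(1972 - 999)) = √(-5 + (377 + 16)/973) = √(-5 + 393*(1/973)) = √(-5 + 393/973) = √(-4472/973) = 2*I*√1087814/973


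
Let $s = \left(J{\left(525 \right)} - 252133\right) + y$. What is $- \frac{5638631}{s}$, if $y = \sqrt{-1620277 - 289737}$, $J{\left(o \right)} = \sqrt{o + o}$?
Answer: $- \frac{5638631}{-252133 + 5 \sqrt{42} + i \sqrt{1910014}} \approx 22.366 + 0.12261 i$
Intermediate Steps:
$J{\left(o \right)} = \sqrt{2} \sqrt{o}$ ($J{\left(o \right)} = \sqrt{2 o} = \sqrt{2} \sqrt{o}$)
$y = i \sqrt{1910014}$ ($y = \sqrt{-1910014} = i \sqrt{1910014} \approx 1382.0 i$)
$s = -252133 + 5 \sqrt{42} + i \sqrt{1910014}$ ($s = \left(\sqrt{2} \sqrt{525} - 252133\right) + i \sqrt{1910014} = \left(\sqrt{2} \cdot 5 \sqrt{21} - 252133\right) + i \sqrt{1910014} = \left(5 \sqrt{42} - 252133\right) + i \sqrt{1910014} = \left(-252133 + 5 \sqrt{42}\right) + i \sqrt{1910014} = -252133 + 5 \sqrt{42} + i \sqrt{1910014} \approx -2.521 \cdot 10^{5} + 1382.0 i$)
$- \frac{5638631}{s} = - \frac{5638631}{-252133 + 5 \sqrt{42} + i \sqrt{1910014}}$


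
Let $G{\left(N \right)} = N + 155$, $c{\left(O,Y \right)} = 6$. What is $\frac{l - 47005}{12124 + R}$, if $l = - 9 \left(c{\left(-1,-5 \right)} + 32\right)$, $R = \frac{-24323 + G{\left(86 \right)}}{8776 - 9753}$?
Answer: $- \frac{46258019}{11869230} \approx -3.8973$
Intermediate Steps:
$G{\left(N \right)} = 155 + N$
$R = \frac{24082}{977}$ ($R = \frac{-24323 + \left(155 + 86\right)}{8776 - 9753} = \frac{-24323 + 241}{-977} = \left(-24082\right) \left(- \frac{1}{977}\right) = \frac{24082}{977} \approx 24.649$)
$l = -342$ ($l = - 9 \left(6 + 32\right) = \left(-9\right) 38 = -342$)
$\frac{l - 47005}{12124 + R} = \frac{-342 - 47005}{12124 + \frac{24082}{977}} = - \frac{47347}{\frac{11869230}{977}} = \left(-47347\right) \frac{977}{11869230} = - \frac{46258019}{11869230}$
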